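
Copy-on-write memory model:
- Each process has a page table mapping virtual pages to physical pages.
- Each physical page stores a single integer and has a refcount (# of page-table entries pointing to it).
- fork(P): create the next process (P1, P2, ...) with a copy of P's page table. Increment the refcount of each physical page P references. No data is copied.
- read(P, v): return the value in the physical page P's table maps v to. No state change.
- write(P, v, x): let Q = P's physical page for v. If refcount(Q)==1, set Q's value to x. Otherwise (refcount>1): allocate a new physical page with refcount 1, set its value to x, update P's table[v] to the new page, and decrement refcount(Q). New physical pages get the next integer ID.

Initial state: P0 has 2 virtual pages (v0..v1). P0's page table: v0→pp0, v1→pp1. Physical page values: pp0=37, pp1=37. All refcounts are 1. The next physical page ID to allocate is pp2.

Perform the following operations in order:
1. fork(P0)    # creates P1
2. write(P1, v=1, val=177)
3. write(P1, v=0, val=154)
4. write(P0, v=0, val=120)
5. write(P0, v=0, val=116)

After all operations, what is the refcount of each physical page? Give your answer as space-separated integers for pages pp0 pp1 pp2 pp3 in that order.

Answer: 1 1 1 1

Derivation:
Op 1: fork(P0) -> P1. 2 ppages; refcounts: pp0:2 pp1:2
Op 2: write(P1, v1, 177). refcount(pp1)=2>1 -> COPY to pp2. 3 ppages; refcounts: pp0:2 pp1:1 pp2:1
Op 3: write(P1, v0, 154). refcount(pp0)=2>1 -> COPY to pp3. 4 ppages; refcounts: pp0:1 pp1:1 pp2:1 pp3:1
Op 4: write(P0, v0, 120). refcount(pp0)=1 -> write in place. 4 ppages; refcounts: pp0:1 pp1:1 pp2:1 pp3:1
Op 5: write(P0, v0, 116). refcount(pp0)=1 -> write in place. 4 ppages; refcounts: pp0:1 pp1:1 pp2:1 pp3:1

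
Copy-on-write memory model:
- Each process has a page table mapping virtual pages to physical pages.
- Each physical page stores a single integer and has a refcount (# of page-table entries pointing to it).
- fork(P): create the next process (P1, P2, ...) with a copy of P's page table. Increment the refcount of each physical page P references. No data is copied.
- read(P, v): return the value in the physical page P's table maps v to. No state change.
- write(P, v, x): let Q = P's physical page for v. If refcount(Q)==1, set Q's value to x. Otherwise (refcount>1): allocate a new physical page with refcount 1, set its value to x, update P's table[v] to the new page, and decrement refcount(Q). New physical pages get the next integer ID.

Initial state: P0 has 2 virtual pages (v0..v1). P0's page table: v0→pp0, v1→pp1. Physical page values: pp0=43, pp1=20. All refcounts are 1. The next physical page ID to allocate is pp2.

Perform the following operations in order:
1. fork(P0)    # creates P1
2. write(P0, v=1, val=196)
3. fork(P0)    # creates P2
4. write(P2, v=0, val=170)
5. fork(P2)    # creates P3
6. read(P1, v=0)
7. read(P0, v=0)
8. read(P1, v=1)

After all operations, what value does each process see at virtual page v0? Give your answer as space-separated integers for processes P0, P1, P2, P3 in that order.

Answer: 43 43 170 170

Derivation:
Op 1: fork(P0) -> P1. 2 ppages; refcounts: pp0:2 pp1:2
Op 2: write(P0, v1, 196). refcount(pp1)=2>1 -> COPY to pp2. 3 ppages; refcounts: pp0:2 pp1:1 pp2:1
Op 3: fork(P0) -> P2. 3 ppages; refcounts: pp0:3 pp1:1 pp2:2
Op 4: write(P2, v0, 170). refcount(pp0)=3>1 -> COPY to pp3. 4 ppages; refcounts: pp0:2 pp1:1 pp2:2 pp3:1
Op 5: fork(P2) -> P3. 4 ppages; refcounts: pp0:2 pp1:1 pp2:3 pp3:2
Op 6: read(P1, v0) -> 43. No state change.
Op 7: read(P0, v0) -> 43. No state change.
Op 8: read(P1, v1) -> 20. No state change.
P0: v0 -> pp0 = 43
P1: v0 -> pp0 = 43
P2: v0 -> pp3 = 170
P3: v0 -> pp3 = 170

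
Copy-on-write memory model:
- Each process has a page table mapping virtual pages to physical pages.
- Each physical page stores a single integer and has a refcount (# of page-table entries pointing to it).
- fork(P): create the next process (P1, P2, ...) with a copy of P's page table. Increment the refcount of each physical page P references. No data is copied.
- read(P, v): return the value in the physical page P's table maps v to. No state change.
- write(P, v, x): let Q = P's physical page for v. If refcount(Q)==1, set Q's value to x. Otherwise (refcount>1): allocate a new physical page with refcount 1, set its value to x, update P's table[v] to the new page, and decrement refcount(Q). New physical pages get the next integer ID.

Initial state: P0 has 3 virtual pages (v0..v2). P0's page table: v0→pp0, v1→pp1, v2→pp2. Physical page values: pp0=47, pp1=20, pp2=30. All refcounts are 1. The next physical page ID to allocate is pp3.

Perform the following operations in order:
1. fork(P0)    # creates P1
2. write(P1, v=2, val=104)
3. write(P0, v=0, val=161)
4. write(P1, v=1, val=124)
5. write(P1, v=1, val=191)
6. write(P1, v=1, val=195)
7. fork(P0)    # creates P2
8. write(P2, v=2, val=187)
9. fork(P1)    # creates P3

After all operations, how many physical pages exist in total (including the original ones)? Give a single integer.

Op 1: fork(P0) -> P1. 3 ppages; refcounts: pp0:2 pp1:2 pp2:2
Op 2: write(P1, v2, 104). refcount(pp2)=2>1 -> COPY to pp3. 4 ppages; refcounts: pp0:2 pp1:2 pp2:1 pp3:1
Op 3: write(P0, v0, 161). refcount(pp0)=2>1 -> COPY to pp4. 5 ppages; refcounts: pp0:1 pp1:2 pp2:1 pp3:1 pp4:1
Op 4: write(P1, v1, 124). refcount(pp1)=2>1 -> COPY to pp5. 6 ppages; refcounts: pp0:1 pp1:1 pp2:1 pp3:1 pp4:1 pp5:1
Op 5: write(P1, v1, 191). refcount(pp5)=1 -> write in place. 6 ppages; refcounts: pp0:1 pp1:1 pp2:1 pp3:1 pp4:1 pp5:1
Op 6: write(P1, v1, 195). refcount(pp5)=1 -> write in place. 6 ppages; refcounts: pp0:1 pp1:1 pp2:1 pp3:1 pp4:1 pp5:1
Op 7: fork(P0) -> P2. 6 ppages; refcounts: pp0:1 pp1:2 pp2:2 pp3:1 pp4:2 pp5:1
Op 8: write(P2, v2, 187). refcount(pp2)=2>1 -> COPY to pp6. 7 ppages; refcounts: pp0:1 pp1:2 pp2:1 pp3:1 pp4:2 pp5:1 pp6:1
Op 9: fork(P1) -> P3. 7 ppages; refcounts: pp0:2 pp1:2 pp2:1 pp3:2 pp4:2 pp5:2 pp6:1

Answer: 7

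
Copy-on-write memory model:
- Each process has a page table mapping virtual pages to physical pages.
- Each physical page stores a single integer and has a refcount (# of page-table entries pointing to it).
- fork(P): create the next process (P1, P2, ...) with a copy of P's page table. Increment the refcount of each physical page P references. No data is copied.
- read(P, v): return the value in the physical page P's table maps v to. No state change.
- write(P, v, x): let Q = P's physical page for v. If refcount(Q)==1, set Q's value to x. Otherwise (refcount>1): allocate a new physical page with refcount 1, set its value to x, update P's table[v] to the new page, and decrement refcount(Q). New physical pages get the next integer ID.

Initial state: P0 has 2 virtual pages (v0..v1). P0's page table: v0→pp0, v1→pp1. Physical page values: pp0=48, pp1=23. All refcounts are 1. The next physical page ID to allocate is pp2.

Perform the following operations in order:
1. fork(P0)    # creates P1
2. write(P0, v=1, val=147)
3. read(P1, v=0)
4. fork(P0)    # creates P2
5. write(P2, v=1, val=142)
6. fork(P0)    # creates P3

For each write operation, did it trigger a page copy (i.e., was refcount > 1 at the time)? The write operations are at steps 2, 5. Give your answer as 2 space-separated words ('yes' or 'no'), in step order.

Op 1: fork(P0) -> P1. 2 ppages; refcounts: pp0:2 pp1:2
Op 2: write(P0, v1, 147). refcount(pp1)=2>1 -> COPY to pp2. 3 ppages; refcounts: pp0:2 pp1:1 pp2:1
Op 3: read(P1, v0) -> 48. No state change.
Op 4: fork(P0) -> P2. 3 ppages; refcounts: pp0:3 pp1:1 pp2:2
Op 5: write(P2, v1, 142). refcount(pp2)=2>1 -> COPY to pp3. 4 ppages; refcounts: pp0:3 pp1:1 pp2:1 pp3:1
Op 6: fork(P0) -> P3. 4 ppages; refcounts: pp0:4 pp1:1 pp2:2 pp3:1

yes yes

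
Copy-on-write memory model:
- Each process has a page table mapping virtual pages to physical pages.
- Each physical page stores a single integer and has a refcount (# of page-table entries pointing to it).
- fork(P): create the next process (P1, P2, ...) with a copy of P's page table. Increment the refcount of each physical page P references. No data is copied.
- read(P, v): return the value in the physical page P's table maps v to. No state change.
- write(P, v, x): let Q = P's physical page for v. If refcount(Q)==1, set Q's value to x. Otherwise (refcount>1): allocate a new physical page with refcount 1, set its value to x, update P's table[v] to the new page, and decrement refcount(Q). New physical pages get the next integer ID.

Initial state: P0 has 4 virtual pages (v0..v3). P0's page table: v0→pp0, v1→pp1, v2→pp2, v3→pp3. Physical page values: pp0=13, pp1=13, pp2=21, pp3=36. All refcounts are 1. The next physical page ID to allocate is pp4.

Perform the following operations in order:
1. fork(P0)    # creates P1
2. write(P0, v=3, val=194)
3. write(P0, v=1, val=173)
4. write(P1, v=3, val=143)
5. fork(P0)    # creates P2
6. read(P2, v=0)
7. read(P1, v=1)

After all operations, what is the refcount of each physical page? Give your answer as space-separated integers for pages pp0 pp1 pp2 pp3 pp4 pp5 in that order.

Answer: 3 1 3 1 2 2

Derivation:
Op 1: fork(P0) -> P1. 4 ppages; refcounts: pp0:2 pp1:2 pp2:2 pp3:2
Op 2: write(P0, v3, 194). refcount(pp3)=2>1 -> COPY to pp4. 5 ppages; refcounts: pp0:2 pp1:2 pp2:2 pp3:1 pp4:1
Op 3: write(P0, v1, 173). refcount(pp1)=2>1 -> COPY to pp5. 6 ppages; refcounts: pp0:2 pp1:1 pp2:2 pp3:1 pp4:1 pp5:1
Op 4: write(P1, v3, 143). refcount(pp3)=1 -> write in place. 6 ppages; refcounts: pp0:2 pp1:1 pp2:2 pp3:1 pp4:1 pp5:1
Op 5: fork(P0) -> P2. 6 ppages; refcounts: pp0:3 pp1:1 pp2:3 pp3:1 pp4:2 pp5:2
Op 6: read(P2, v0) -> 13. No state change.
Op 7: read(P1, v1) -> 13. No state change.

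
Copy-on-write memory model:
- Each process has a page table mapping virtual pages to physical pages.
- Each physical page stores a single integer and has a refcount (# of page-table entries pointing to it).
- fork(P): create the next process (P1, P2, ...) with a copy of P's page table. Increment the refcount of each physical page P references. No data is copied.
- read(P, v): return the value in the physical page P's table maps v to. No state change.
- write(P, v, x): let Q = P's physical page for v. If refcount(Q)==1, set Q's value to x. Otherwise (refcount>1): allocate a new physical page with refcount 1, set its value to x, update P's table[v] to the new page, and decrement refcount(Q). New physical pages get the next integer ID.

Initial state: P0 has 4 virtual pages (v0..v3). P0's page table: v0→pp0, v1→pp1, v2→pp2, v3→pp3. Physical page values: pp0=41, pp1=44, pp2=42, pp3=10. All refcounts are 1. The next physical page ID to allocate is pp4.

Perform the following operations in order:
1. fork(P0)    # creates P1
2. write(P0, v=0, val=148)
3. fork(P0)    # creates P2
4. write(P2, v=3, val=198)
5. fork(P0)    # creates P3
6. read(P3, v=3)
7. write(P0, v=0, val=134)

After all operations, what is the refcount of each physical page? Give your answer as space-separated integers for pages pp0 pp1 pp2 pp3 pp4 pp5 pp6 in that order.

Op 1: fork(P0) -> P1. 4 ppages; refcounts: pp0:2 pp1:2 pp2:2 pp3:2
Op 2: write(P0, v0, 148). refcount(pp0)=2>1 -> COPY to pp4. 5 ppages; refcounts: pp0:1 pp1:2 pp2:2 pp3:2 pp4:1
Op 3: fork(P0) -> P2. 5 ppages; refcounts: pp0:1 pp1:3 pp2:3 pp3:3 pp4:2
Op 4: write(P2, v3, 198). refcount(pp3)=3>1 -> COPY to pp5. 6 ppages; refcounts: pp0:1 pp1:3 pp2:3 pp3:2 pp4:2 pp5:1
Op 5: fork(P0) -> P3. 6 ppages; refcounts: pp0:1 pp1:4 pp2:4 pp3:3 pp4:3 pp5:1
Op 6: read(P3, v3) -> 10. No state change.
Op 7: write(P0, v0, 134). refcount(pp4)=3>1 -> COPY to pp6. 7 ppages; refcounts: pp0:1 pp1:4 pp2:4 pp3:3 pp4:2 pp5:1 pp6:1

Answer: 1 4 4 3 2 1 1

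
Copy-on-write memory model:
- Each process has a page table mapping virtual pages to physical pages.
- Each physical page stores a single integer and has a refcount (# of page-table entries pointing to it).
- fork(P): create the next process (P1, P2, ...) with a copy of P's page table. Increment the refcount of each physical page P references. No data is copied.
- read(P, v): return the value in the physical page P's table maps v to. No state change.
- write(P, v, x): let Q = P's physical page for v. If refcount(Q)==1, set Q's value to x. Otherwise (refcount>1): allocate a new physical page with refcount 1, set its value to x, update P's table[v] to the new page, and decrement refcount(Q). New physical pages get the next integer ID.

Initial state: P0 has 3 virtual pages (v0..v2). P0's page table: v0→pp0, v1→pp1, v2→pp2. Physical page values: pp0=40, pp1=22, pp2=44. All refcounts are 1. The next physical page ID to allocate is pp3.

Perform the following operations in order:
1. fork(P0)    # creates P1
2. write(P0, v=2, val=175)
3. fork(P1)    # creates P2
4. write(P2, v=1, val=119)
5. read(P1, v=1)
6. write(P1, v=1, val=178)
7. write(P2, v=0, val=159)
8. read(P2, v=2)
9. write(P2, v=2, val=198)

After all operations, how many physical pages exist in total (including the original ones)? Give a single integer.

Op 1: fork(P0) -> P1. 3 ppages; refcounts: pp0:2 pp1:2 pp2:2
Op 2: write(P0, v2, 175). refcount(pp2)=2>1 -> COPY to pp3. 4 ppages; refcounts: pp0:2 pp1:2 pp2:1 pp3:1
Op 3: fork(P1) -> P2. 4 ppages; refcounts: pp0:3 pp1:3 pp2:2 pp3:1
Op 4: write(P2, v1, 119). refcount(pp1)=3>1 -> COPY to pp4. 5 ppages; refcounts: pp0:3 pp1:2 pp2:2 pp3:1 pp4:1
Op 5: read(P1, v1) -> 22. No state change.
Op 6: write(P1, v1, 178). refcount(pp1)=2>1 -> COPY to pp5. 6 ppages; refcounts: pp0:3 pp1:1 pp2:2 pp3:1 pp4:1 pp5:1
Op 7: write(P2, v0, 159). refcount(pp0)=3>1 -> COPY to pp6. 7 ppages; refcounts: pp0:2 pp1:1 pp2:2 pp3:1 pp4:1 pp5:1 pp6:1
Op 8: read(P2, v2) -> 44. No state change.
Op 9: write(P2, v2, 198). refcount(pp2)=2>1 -> COPY to pp7. 8 ppages; refcounts: pp0:2 pp1:1 pp2:1 pp3:1 pp4:1 pp5:1 pp6:1 pp7:1

Answer: 8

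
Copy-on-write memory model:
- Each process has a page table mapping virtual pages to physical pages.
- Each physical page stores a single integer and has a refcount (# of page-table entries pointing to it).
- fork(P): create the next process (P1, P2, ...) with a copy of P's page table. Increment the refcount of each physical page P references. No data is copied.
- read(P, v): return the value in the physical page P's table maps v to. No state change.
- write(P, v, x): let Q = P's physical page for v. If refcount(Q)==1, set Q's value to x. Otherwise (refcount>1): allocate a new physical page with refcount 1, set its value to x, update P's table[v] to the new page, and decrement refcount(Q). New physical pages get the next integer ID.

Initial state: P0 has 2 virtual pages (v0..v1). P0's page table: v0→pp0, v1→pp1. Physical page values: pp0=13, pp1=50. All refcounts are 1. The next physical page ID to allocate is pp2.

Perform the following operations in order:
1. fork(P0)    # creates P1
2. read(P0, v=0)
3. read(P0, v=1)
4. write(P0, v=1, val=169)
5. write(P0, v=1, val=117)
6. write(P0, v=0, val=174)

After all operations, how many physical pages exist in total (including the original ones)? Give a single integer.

Answer: 4

Derivation:
Op 1: fork(P0) -> P1. 2 ppages; refcounts: pp0:2 pp1:2
Op 2: read(P0, v0) -> 13. No state change.
Op 3: read(P0, v1) -> 50. No state change.
Op 4: write(P0, v1, 169). refcount(pp1)=2>1 -> COPY to pp2. 3 ppages; refcounts: pp0:2 pp1:1 pp2:1
Op 5: write(P0, v1, 117). refcount(pp2)=1 -> write in place. 3 ppages; refcounts: pp0:2 pp1:1 pp2:1
Op 6: write(P0, v0, 174). refcount(pp0)=2>1 -> COPY to pp3. 4 ppages; refcounts: pp0:1 pp1:1 pp2:1 pp3:1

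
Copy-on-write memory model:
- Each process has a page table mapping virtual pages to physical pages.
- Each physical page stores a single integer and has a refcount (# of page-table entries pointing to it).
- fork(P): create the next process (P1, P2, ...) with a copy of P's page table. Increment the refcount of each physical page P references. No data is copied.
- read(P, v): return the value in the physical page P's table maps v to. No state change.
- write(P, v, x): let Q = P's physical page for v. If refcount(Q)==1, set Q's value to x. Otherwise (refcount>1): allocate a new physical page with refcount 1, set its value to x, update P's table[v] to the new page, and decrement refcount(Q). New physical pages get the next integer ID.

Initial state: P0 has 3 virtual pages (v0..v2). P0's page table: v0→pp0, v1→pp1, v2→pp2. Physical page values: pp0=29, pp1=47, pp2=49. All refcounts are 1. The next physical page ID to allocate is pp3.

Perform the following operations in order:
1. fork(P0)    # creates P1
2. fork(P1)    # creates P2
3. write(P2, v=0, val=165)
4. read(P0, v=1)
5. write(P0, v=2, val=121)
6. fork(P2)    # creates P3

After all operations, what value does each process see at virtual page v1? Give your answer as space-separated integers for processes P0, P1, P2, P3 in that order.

Op 1: fork(P0) -> P1. 3 ppages; refcounts: pp0:2 pp1:2 pp2:2
Op 2: fork(P1) -> P2. 3 ppages; refcounts: pp0:3 pp1:3 pp2:3
Op 3: write(P2, v0, 165). refcount(pp0)=3>1 -> COPY to pp3. 4 ppages; refcounts: pp0:2 pp1:3 pp2:3 pp3:1
Op 4: read(P0, v1) -> 47. No state change.
Op 5: write(P0, v2, 121). refcount(pp2)=3>1 -> COPY to pp4. 5 ppages; refcounts: pp0:2 pp1:3 pp2:2 pp3:1 pp4:1
Op 6: fork(P2) -> P3. 5 ppages; refcounts: pp0:2 pp1:4 pp2:3 pp3:2 pp4:1
P0: v1 -> pp1 = 47
P1: v1 -> pp1 = 47
P2: v1 -> pp1 = 47
P3: v1 -> pp1 = 47

Answer: 47 47 47 47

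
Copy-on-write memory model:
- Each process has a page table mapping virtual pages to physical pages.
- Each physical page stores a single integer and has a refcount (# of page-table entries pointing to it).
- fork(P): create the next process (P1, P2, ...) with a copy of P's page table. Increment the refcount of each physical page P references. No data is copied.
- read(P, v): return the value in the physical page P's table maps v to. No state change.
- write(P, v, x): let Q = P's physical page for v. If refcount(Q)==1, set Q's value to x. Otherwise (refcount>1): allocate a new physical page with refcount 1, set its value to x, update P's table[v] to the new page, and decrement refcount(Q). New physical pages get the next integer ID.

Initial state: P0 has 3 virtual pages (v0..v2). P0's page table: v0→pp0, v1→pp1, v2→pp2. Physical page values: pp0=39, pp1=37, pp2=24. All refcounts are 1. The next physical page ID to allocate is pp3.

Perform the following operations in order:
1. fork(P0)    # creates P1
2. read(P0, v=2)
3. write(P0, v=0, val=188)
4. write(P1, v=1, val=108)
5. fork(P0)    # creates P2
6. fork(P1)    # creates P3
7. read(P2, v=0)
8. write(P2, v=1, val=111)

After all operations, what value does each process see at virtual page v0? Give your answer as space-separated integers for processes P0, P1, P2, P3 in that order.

Answer: 188 39 188 39

Derivation:
Op 1: fork(P0) -> P1. 3 ppages; refcounts: pp0:2 pp1:2 pp2:2
Op 2: read(P0, v2) -> 24. No state change.
Op 3: write(P0, v0, 188). refcount(pp0)=2>1 -> COPY to pp3. 4 ppages; refcounts: pp0:1 pp1:2 pp2:2 pp3:1
Op 4: write(P1, v1, 108). refcount(pp1)=2>1 -> COPY to pp4. 5 ppages; refcounts: pp0:1 pp1:1 pp2:2 pp3:1 pp4:1
Op 5: fork(P0) -> P2. 5 ppages; refcounts: pp0:1 pp1:2 pp2:3 pp3:2 pp4:1
Op 6: fork(P1) -> P3. 5 ppages; refcounts: pp0:2 pp1:2 pp2:4 pp3:2 pp4:2
Op 7: read(P2, v0) -> 188. No state change.
Op 8: write(P2, v1, 111). refcount(pp1)=2>1 -> COPY to pp5. 6 ppages; refcounts: pp0:2 pp1:1 pp2:4 pp3:2 pp4:2 pp5:1
P0: v0 -> pp3 = 188
P1: v0 -> pp0 = 39
P2: v0 -> pp3 = 188
P3: v0 -> pp0 = 39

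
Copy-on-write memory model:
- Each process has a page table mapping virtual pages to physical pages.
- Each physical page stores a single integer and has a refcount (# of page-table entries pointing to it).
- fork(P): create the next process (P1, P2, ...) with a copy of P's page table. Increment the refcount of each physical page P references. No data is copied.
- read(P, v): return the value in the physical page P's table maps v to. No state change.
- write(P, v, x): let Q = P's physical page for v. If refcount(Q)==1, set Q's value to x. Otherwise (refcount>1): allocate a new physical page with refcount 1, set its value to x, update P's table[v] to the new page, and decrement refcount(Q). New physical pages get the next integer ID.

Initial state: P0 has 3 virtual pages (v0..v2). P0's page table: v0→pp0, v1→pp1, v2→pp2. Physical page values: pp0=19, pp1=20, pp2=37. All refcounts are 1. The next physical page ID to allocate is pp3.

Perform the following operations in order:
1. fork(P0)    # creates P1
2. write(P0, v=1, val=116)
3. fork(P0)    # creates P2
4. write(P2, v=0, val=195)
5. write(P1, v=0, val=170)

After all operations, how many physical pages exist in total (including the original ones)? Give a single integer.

Answer: 6

Derivation:
Op 1: fork(P0) -> P1. 3 ppages; refcounts: pp0:2 pp1:2 pp2:2
Op 2: write(P0, v1, 116). refcount(pp1)=2>1 -> COPY to pp3. 4 ppages; refcounts: pp0:2 pp1:1 pp2:2 pp3:1
Op 3: fork(P0) -> P2. 4 ppages; refcounts: pp0:3 pp1:1 pp2:3 pp3:2
Op 4: write(P2, v0, 195). refcount(pp0)=3>1 -> COPY to pp4. 5 ppages; refcounts: pp0:2 pp1:1 pp2:3 pp3:2 pp4:1
Op 5: write(P1, v0, 170). refcount(pp0)=2>1 -> COPY to pp5. 6 ppages; refcounts: pp0:1 pp1:1 pp2:3 pp3:2 pp4:1 pp5:1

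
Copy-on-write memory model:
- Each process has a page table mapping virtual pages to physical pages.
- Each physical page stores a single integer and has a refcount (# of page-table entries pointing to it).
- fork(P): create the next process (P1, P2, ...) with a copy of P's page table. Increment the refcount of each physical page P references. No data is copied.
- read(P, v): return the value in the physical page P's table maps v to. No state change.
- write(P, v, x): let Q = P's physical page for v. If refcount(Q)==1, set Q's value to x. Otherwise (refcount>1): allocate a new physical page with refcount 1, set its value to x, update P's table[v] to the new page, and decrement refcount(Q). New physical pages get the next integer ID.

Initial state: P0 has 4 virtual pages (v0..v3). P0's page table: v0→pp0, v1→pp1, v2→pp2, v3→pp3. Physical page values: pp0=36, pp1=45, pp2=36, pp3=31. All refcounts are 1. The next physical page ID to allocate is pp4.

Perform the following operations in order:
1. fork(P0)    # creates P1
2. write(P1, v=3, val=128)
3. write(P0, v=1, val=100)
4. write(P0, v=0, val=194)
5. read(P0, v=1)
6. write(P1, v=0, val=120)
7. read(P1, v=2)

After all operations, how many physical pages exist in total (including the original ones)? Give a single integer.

Answer: 7

Derivation:
Op 1: fork(P0) -> P1. 4 ppages; refcounts: pp0:2 pp1:2 pp2:2 pp3:2
Op 2: write(P1, v3, 128). refcount(pp3)=2>1 -> COPY to pp4. 5 ppages; refcounts: pp0:2 pp1:2 pp2:2 pp3:1 pp4:1
Op 3: write(P0, v1, 100). refcount(pp1)=2>1 -> COPY to pp5. 6 ppages; refcounts: pp0:2 pp1:1 pp2:2 pp3:1 pp4:1 pp5:1
Op 4: write(P0, v0, 194). refcount(pp0)=2>1 -> COPY to pp6. 7 ppages; refcounts: pp0:1 pp1:1 pp2:2 pp3:1 pp4:1 pp5:1 pp6:1
Op 5: read(P0, v1) -> 100. No state change.
Op 6: write(P1, v0, 120). refcount(pp0)=1 -> write in place. 7 ppages; refcounts: pp0:1 pp1:1 pp2:2 pp3:1 pp4:1 pp5:1 pp6:1
Op 7: read(P1, v2) -> 36. No state change.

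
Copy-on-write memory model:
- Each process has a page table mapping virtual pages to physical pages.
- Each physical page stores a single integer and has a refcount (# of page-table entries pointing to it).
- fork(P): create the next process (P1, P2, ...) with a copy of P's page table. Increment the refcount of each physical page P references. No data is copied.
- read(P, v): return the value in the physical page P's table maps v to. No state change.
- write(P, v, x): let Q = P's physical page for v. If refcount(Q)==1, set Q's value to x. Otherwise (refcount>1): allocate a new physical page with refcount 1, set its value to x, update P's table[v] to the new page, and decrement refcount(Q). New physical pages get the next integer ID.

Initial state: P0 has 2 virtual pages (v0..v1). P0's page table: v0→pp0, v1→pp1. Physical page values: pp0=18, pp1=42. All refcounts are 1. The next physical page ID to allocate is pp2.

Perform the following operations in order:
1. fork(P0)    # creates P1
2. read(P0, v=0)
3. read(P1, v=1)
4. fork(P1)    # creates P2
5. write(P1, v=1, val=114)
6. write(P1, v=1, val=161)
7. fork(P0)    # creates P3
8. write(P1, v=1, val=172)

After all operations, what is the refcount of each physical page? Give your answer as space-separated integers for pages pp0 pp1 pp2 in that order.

Op 1: fork(P0) -> P1. 2 ppages; refcounts: pp0:2 pp1:2
Op 2: read(P0, v0) -> 18. No state change.
Op 3: read(P1, v1) -> 42. No state change.
Op 4: fork(P1) -> P2. 2 ppages; refcounts: pp0:3 pp1:3
Op 5: write(P1, v1, 114). refcount(pp1)=3>1 -> COPY to pp2. 3 ppages; refcounts: pp0:3 pp1:2 pp2:1
Op 6: write(P1, v1, 161). refcount(pp2)=1 -> write in place. 3 ppages; refcounts: pp0:3 pp1:2 pp2:1
Op 7: fork(P0) -> P3. 3 ppages; refcounts: pp0:4 pp1:3 pp2:1
Op 8: write(P1, v1, 172). refcount(pp2)=1 -> write in place. 3 ppages; refcounts: pp0:4 pp1:3 pp2:1

Answer: 4 3 1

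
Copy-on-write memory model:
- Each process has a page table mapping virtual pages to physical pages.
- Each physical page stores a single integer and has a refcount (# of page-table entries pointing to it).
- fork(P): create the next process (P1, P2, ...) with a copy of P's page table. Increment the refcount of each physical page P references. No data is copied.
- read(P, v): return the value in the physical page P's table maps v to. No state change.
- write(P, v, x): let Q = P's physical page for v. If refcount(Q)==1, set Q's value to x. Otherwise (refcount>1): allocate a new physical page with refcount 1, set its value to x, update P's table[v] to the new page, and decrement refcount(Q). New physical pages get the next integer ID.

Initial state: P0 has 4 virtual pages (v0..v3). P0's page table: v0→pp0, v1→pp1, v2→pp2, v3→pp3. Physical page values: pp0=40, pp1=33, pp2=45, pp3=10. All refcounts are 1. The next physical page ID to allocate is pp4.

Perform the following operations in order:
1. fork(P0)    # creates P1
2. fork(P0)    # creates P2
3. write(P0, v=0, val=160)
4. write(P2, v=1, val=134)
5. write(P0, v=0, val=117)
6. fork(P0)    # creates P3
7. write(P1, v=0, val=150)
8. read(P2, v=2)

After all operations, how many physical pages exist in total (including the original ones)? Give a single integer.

Answer: 7

Derivation:
Op 1: fork(P0) -> P1. 4 ppages; refcounts: pp0:2 pp1:2 pp2:2 pp3:2
Op 2: fork(P0) -> P2. 4 ppages; refcounts: pp0:3 pp1:3 pp2:3 pp3:3
Op 3: write(P0, v0, 160). refcount(pp0)=3>1 -> COPY to pp4. 5 ppages; refcounts: pp0:2 pp1:3 pp2:3 pp3:3 pp4:1
Op 4: write(P2, v1, 134). refcount(pp1)=3>1 -> COPY to pp5. 6 ppages; refcounts: pp0:2 pp1:2 pp2:3 pp3:3 pp4:1 pp5:1
Op 5: write(P0, v0, 117). refcount(pp4)=1 -> write in place. 6 ppages; refcounts: pp0:2 pp1:2 pp2:3 pp3:3 pp4:1 pp5:1
Op 6: fork(P0) -> P3. 6 ppages; refcounts: pp0:2 pp1:3 pp2:4 pp3:4 pp4:2 pp5:1
Op 7: write(P1, v0, 150). refcount(pp0)=2>1 -> COPY to pp6. 7 ppages; refcounts: pp0:1 pp1:3 pp2:4 pp3:4 pp4:2 pp5:1 pp6:1
Op 8: read(P2, v2) -> 45. No state change.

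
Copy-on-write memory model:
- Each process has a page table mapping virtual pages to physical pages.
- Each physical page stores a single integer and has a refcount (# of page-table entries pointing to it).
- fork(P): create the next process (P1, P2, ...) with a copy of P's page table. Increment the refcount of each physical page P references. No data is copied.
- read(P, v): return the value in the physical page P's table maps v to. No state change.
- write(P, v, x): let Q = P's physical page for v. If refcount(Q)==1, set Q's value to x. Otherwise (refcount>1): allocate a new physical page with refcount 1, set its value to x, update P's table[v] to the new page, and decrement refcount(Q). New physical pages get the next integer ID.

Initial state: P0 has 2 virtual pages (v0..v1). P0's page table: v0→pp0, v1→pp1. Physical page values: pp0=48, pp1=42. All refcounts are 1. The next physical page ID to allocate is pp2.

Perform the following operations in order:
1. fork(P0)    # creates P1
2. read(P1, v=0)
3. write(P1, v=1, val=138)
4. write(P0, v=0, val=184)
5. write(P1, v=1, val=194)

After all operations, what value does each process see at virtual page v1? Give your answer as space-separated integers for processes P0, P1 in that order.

Op 1: fork(P0) -> P1. 2 ppages; refcounts: pp0:2 pp1:2
Op 2: read(P1, v0) -> 48. No state change.
Op 3: write(P1, v1, 138). refcount(pp1)=2>1 -> COPY to pp2. 3 ppages; refcounts: pp0:2 pp1:1 pp2:1
Op 4: write(P0, v0, 184). refcount(pp0)=2>1 -> COPY to pp3. 4 ppages; refcounts: pp0:1 pp1:1 pp2:1 pp3:1
Op 5: write(P1, v1, 194). refcount(pp2)=1 -> write in place. 4 ppages; refcounts: pp0:1 pp1:1 pp2:1 pp3:1
P0: v1 -> pp1 = 42
P1: v1 -> pp2 = 194

Answer: 42 194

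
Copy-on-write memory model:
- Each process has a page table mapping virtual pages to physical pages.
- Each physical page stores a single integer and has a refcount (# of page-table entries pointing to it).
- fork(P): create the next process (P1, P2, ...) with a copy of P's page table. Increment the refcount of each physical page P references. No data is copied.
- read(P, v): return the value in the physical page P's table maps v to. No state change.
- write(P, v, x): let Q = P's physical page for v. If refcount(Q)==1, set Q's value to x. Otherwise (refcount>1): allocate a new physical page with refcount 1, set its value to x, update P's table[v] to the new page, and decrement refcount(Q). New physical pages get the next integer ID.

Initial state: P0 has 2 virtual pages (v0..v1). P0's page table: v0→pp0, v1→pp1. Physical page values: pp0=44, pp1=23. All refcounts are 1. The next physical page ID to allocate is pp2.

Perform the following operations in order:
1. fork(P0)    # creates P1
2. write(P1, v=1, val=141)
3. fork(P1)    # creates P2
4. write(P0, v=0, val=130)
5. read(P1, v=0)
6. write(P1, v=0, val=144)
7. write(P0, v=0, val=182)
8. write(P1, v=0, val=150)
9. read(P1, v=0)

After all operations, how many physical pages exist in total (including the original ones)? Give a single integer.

Answer: 5

Derivation:
Op 1: fork(P0) -> P1. 2 ppages; refcounts: pp0:2 pp1:2
Op 2: write(P1, v1, 141). refcount(pp1)=2>1 -> COPY to pp2. 3 ppages; refcounts: pp0:2 pp1:1 pp2:1
Op 3: fork(P1) -> P2. 3 ppages; refcounts: pp0:3 pp1:1 pp2:2
Op 4: write(P0, v0, 130). refcount(pp0)=3>1 -> COPY to pp3. 4 ppages; refcounts: pp0:2 pp1:1 pp2:2 pp3:1
Op 5: read(P1, v0) -> 44. No state change.
Op 6: write(P1, v0, 144). refcount(pp0)=2>1 -> COPY to pp4. 5 ppages; refcounts: pp0:1 pp1:1 pp2:2 pp3:1 pp4:1
Op 7: write(P0, v0, 182). refcount(pp3)=1 -> write in place. 5 ppages; refcounts: pp0:1 pp1:1 pp2:2 pp3:1 pp4:1
Op 8: write(P1, v0, 150). refcount(pp4)=1 -> write in place. 5 ppages; refcounts: pp0:1 pp1:1 pp2:2 pp3:1 pp4:1
Op 9: read(P1, v0) -> 150. No state change.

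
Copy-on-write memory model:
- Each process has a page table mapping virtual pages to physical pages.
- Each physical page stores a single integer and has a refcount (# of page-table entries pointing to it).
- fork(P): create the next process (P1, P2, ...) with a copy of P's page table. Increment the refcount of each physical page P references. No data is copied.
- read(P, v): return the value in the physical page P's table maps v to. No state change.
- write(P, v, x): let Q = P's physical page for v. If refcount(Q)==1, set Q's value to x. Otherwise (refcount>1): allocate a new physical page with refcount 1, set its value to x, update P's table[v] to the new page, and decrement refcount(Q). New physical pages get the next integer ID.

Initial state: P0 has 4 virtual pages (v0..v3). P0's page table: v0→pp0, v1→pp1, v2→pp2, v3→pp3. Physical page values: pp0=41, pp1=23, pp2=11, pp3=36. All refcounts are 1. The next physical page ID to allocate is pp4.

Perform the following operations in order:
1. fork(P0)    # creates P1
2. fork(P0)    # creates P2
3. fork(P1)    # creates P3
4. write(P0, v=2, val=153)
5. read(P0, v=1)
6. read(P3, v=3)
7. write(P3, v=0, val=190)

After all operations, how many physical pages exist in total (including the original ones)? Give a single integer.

Answer: 6

Derivation:
Op 1: fork(P0) -> P1. 4 ppages; refcounts: pp0:2 pp1:2 pp2:2 pp3:2
Op 2: fork(P0) -> P2. 4 ppages; refcounts: pp0:3 pp1:3 pp2:3 pp3:3
Op 3: fork(P1) -> P3. 4 ppages; refcounts: pp0:4 pp1:4 pp2:4 pp3:4
Op 4: write(P0, v2, 153). refcount(pp2)=4>1 -> COPY to pp4. 5 ppages; refcounts: pp0:4 pp1:4 pp2:3 pp3:4 pp4:1
Op 5: read(P0, v1) -> 23. No state change.
Op 6: read(P3, v3) -> 36. No state change.
Op 7: write(P3, v0, 190). refcount(pp0)=4>1 -> COPY to pp5. 6 ppages; refcounts: pp0:3 pp1:4 pp2:3 pp3:4 pp4:1 pp5:1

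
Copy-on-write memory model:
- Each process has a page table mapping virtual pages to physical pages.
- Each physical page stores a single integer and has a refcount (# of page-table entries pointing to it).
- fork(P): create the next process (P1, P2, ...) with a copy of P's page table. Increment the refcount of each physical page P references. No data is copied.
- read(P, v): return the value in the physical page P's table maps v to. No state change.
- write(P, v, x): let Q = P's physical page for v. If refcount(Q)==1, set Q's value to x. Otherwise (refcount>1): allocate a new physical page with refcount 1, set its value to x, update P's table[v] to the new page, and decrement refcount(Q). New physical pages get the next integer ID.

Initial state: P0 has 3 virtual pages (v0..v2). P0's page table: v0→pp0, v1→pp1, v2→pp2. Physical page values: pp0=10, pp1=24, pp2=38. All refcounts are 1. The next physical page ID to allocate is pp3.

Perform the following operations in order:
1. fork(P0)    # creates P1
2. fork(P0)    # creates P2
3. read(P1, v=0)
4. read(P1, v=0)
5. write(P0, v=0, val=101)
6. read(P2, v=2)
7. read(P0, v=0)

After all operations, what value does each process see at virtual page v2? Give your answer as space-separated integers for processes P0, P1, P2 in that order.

Op 1: fork(P0) -> P1. 3 ppages; refcounts: pp0:2 pp1:2 pp2:2
Op 2: fork(P0) -> P2. 3 ppages; refcounts: pp0:3 pp1:3 pp2:3
Op 3: read(P1, v0) -> 10. No state change.
Op 4: read(P1, v0) -> 10. No state change.
Op 5: write(P0, v0, 101). refcount(pp0)=3>1 -> COPY to pp3. 4 ppages; refcounts: pp0:2 pp1:3 pp2:3 pp3:1
Op 6: read(P2, v2) -> 38. No state change.
Op 7: read(P0, v0) -> 101. No state change.
P0: v2 -> pp2 = 38
P1: v2 -> pp2 = 38
P2: v2 -> pp2 = 38

Answer: 38 38 38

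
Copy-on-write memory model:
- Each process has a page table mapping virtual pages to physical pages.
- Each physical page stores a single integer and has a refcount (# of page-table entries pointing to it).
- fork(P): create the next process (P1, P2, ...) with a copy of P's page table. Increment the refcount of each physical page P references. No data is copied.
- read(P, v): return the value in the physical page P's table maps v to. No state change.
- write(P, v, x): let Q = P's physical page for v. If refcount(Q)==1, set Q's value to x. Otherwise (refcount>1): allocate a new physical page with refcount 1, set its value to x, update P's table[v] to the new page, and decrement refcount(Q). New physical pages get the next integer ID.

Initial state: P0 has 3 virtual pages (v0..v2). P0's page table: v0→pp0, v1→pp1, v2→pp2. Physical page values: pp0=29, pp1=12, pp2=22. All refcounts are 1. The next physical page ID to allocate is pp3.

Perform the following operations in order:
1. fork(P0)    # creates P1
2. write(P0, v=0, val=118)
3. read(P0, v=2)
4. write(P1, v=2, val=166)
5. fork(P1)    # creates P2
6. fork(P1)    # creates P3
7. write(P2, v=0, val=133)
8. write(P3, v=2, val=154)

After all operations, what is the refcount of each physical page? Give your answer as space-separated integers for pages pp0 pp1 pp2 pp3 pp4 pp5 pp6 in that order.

Answer: 2 4 1 1 2 1 1

Derivation:
Op 1: fork(P0) -> P1. 3 ppages; refcounts: pp0:2 pp1:2 pp2:2
Op 2: write(P0, v0, 118). refcount(pp0)=2>1 -> COPY to pp3. 4 ppages; refcounts: pp0:1 pp1:2 pp2:2 pp3:1
Op 3: read(P0, v2) -> 22. No state change.
Op 4: write(P1, v2, 166). refcount(pp2)=2>1 -> COPY to pp4. 5 ppages; refcounts: pp0:1 pp1:2 pp2:1 pp3:1 pp4:1
Op 5: fork(P1) -> P2. 5 ppages; refcounts: pp0:2 pp1:3 pp2:1 pp3:1 pp4:2
Op 6: fork(P1) -> P3. 5 ppages; refcounts: pp0:3 pp1:4 pp2:1 pp3:1 pp4:3
Op 7: write(P2, v0, 133). refcount(pp0)=3>1 -> COPY to pp5. 6 ppages; refcounts: pp0:2 pp1:4 pp2:1 pp3:1 pp4:3 pp5:1
Op 8: write(P3, v2, 154). refcount(pp4)=3>1 -> COPY to pp6. 7 ppages; refcounts: pp0:2 pp1:4 pp2:1 pp3:1 pp4:2 pp5:1 pp6:1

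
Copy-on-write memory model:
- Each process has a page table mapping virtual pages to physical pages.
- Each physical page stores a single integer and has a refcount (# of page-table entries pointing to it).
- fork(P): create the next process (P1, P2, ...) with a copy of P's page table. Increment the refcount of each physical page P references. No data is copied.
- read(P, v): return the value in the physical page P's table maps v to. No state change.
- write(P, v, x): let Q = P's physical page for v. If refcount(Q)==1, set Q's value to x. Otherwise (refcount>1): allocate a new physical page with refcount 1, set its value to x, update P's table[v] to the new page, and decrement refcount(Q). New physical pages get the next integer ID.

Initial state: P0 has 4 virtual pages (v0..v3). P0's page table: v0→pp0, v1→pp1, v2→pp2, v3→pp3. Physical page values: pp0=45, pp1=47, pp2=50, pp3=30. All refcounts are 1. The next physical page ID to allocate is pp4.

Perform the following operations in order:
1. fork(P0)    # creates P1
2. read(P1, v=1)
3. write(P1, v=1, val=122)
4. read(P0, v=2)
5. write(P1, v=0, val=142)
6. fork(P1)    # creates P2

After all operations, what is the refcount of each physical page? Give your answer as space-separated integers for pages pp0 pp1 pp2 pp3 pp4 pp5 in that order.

Op 1: fork(P0) -> P1. 4 ppages; refcounts: pp0:2 pp1:2 pp2:2 pp3:2
Op 2: read(P1, v1) -> 47. No state change.
Op 3: write(P1, v1, 122). refcount(pp1)=2>1 -> COPY to pp4. 5 ppages; refcounts: pp0:2 pp1:1 pp2:2 pp3:2 pp4:1
Op 4: read(P0, v2) -> 50. No state change.
Op 5: write(P1, v0, 142). refcount(pp0)=2>1 -> COPY to pp5. 6 ppages; refcounts: pp0:1 pp1:1 pp2:2 pp3:2 pp4:1 pp5:1
Op 6: fork(P1) -> P2. 6 ppages; refcounts: pp0:1 pp1:1 pp2:3 pp3:3 pp4:2 pp5:2

Answer: 1 1 3 3 2 2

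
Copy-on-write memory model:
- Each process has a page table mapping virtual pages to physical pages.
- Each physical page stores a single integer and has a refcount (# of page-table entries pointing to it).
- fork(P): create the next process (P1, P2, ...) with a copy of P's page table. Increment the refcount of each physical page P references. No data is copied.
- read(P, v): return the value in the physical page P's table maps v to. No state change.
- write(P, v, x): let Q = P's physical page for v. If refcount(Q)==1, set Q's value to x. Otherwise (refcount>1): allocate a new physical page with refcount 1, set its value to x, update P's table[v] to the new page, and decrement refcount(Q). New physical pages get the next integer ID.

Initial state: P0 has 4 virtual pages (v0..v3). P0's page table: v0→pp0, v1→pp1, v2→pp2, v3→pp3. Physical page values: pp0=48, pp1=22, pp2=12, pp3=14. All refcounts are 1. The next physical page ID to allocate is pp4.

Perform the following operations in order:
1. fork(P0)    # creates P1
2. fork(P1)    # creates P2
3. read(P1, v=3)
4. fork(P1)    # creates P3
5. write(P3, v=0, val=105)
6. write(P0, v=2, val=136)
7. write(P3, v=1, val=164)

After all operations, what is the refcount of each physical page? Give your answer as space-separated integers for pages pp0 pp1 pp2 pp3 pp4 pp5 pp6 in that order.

Answer: 3 3 3 4 1 1 1

Derivation:
Op 1: fork(P0) -> P1. 4 ppages; refcounts: pp0:2 pp1:2 pp2:2 pp3:2
Op 2: fork(P1) -> P2. 4 ppages; refcounts: pp0:3 pp1:3 pp2:3 pp3:3
Op 3: read(P1, v3) -> 14. No state change.
Op 4: fork(P1) -> P3. 4 ppages; refcounts: pp0:4 pp1:4 pp2:4 pp3:4
Op 5: write(P3, v0, 105). refcount(pp0)=4>1 -> COPY to pp4. 5 ppages; refcounts: pp0:3 pp1:4 pp2:4 pp3:4 pp4:1
Op 6: write(P0, v2, 136). refcount(pp2)=4>1 -> COPY to pp5. 6 ppages; refcounts: pp0:3 pp1:4 pp2:3 pp3:4 pp4:1 pp5:1
Op 7: write(P3, v1, 164). refcount(pp1)=4>1 -> COPY to pp6. 7 ppages; refcounts: pp0:3 pp1:3 pp2:3 pp3:4 pp4:1 pp5:1 pp6:1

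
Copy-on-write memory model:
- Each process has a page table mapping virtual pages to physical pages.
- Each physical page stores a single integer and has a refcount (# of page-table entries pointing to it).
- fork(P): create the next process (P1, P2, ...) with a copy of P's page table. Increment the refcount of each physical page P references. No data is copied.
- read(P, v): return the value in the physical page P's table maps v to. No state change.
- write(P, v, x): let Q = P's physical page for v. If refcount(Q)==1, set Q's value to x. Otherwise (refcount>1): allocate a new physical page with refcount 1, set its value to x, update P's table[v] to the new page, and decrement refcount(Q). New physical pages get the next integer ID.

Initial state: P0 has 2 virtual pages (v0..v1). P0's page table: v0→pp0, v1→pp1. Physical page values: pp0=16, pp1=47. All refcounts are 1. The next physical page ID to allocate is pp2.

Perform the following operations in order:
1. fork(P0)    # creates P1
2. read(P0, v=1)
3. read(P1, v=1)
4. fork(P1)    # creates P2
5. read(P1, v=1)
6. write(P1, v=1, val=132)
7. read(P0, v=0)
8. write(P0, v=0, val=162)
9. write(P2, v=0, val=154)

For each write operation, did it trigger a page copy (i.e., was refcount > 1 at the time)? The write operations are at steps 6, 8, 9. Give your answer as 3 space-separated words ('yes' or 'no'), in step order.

Op 1: fork(P0) -> P1. 2 ppages; refcounts: pp0:2 pp1:2
Op 2: read(P0, v1) -> 47. No state change.
Op 3: read(P1, v1) -> 47. No state change.
Op 4: fork(P1) -> P2. 2 ppages; refcounts: pp0:3 pp1:3
Op 5: read(P1, v1) -> 47. No state change.
Op 6: write(P1, v1, 132). refcount(pp1)=3>1 -> COPY to pp2. 3 ppages; refcounts: pp0:3 pp1:2 pp2:1
Op 7: read(P0, v0) -> 16. No state change.
Op 8: write(P0, v0, 162). refcount(pp0)=3>1 -> COPY to pp3. 4 ppages; refcounts: pp0:2 pp1:2 pp2:1 pp3:1
Op 9: write(P2, v0, 154). refcount(pp0)=2>1 -> COPY to pp4. 5 ppages; refcounts: pp0:1 pp1:2 pp2:1 pp3:1 pp4:1

yes yes yes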